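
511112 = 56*9127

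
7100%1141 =254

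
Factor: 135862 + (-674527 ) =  - 3^1 * 5^1*35911^1 = - 538665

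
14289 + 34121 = 48410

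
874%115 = 69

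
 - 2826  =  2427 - 5253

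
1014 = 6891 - 5877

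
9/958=9/958 = 0.01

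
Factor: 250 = 2^1 * 5^3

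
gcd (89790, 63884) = 2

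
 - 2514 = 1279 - 3793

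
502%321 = 181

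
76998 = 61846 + 15152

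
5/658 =5/658 = 0.01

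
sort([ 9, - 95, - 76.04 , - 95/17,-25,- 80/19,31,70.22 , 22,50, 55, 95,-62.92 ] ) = [ - 95, - 76.04 ,  -  62.92, - 25  ,- 95/17, - 80/19, 9, 22,  31,50,55, 70.22, 95 ]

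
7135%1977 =1204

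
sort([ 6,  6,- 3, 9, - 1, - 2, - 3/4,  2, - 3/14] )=[ - 3, -2,-1, - 3/4, - 3/14, 2,6,  6, 9]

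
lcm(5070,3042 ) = 15210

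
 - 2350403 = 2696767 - 5047170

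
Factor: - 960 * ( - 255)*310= 75888000  =  2^7*3^2 *5^3*17^1*31^1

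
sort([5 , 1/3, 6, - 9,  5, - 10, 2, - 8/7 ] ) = [- 10, - 9,-8/7, 1/3,  2,5,5, 6 ] 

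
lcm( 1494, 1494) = 1494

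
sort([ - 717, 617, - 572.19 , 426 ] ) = [ - 717, - 572.19 , 426, 617]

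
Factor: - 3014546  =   - 2^1 *59^2* 433^1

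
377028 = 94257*4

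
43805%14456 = 437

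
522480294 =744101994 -221621700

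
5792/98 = 59  +  5/49 = 59.10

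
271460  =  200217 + 71243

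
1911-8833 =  - 6922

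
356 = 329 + 27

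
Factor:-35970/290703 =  - 110/889 = -2^1*5^1*7^( - 1 )*11^1 * 127^( - 1 ) 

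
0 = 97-97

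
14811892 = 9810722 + 5001170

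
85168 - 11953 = 73215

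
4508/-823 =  - 6 + 430/823 = - 5.48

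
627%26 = 3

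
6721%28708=6721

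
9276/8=1159 + 1/2 = 1159.50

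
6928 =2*3464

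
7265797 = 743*9779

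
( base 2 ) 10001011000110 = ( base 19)15ca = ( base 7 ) 34645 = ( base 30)9qm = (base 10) 8902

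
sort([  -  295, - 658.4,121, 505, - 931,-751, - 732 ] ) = [ - 931, - 751, -732, - 658.4,- 295, 121,505]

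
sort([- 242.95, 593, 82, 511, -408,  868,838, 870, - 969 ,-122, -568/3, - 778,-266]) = [-969, - 778, - 408,  -  266, - 242.95,-568/3,-122, 82,511,593,838,868,870]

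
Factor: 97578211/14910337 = 13^ ( - 1 ) * 71^1 * 911^( - 1 ) * 1259^( - 1) * 1374341^1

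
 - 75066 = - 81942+6876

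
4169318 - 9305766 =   -  5136448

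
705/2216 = 705/2216 = 0.32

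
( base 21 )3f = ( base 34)2A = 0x4E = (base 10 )78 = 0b1001110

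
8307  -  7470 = 837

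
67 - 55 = 12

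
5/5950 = 1/1190 = 0.00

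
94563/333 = 283  +  36/37 = 283.97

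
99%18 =9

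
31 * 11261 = 349091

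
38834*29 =1126186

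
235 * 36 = 8460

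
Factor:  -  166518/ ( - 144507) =2^1 *3^1*29^1 *151^( - 1)  =  174/151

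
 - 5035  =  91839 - 96874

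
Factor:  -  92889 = -3^2*10321^1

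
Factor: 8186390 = 2^1 * 5^1*23^1*35593^1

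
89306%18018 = 17234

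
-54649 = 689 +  - 55338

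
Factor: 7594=2^1*3797^1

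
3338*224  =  747712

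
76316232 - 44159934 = 32156298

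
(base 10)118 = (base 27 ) 4a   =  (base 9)141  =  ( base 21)5D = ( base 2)1110110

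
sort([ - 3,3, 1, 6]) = [ - 3,  1, 3,6] 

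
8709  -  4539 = 4170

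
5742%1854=180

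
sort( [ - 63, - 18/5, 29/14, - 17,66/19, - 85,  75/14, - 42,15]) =[ - 85, - 63 , - 42, - 17,-18/5 , 29/14,66/19,75/14, 15 ] 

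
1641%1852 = 1641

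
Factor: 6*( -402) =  - 2412 = - 2^2 *3^2*67^1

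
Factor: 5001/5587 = 3^1*37^( - 1 )*151^( - 1) * 1667^1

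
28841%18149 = 10692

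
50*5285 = 264250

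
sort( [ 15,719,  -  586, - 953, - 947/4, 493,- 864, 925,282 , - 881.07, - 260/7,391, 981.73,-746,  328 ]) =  [-953,-881.07, - 864, - 746,  -  586, - 947/4,-260/7,15, 282, 328,391,493, 719, 925, 981.73] 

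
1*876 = 876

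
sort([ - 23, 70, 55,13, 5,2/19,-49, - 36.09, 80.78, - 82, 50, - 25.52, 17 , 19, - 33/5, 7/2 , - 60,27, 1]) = [ - 82,-60, - 49, - 36.09,-25.52, - 23,-33/5,2/19,1,7/2, 5, 13,17 , 19, 27, 50, 55, 70,80.78]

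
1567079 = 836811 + 730268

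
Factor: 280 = 2^3 * 5^1*7^1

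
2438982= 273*8934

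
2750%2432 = 318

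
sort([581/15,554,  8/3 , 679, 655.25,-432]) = [ - 432, 8/3,  581/15,554,655.25 , 679]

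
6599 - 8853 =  - 2254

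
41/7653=41/7653  =  0.01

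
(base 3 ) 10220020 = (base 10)2841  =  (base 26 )457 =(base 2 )101100011001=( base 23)58C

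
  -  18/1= - 18=- 18.00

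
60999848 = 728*83791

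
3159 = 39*81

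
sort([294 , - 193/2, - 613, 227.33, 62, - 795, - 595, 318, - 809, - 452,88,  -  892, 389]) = [ - 892, - 809,- 795, - 613, - 595, - 452,- 193/2,62, 88, 227.33,294 , 318, 389]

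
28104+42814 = 70918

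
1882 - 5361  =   - 3479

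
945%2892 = 945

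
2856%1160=536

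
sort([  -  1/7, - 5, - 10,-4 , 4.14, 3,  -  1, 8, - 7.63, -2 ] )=[ - 10,-7.63,  -  5, - 4,-2,  -  1, - 1/7, 3,  4.14,8 ]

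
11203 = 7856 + 3347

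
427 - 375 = 52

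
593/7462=593/7462 = 0.08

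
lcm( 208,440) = 11440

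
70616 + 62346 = 132962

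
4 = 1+3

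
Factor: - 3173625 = - 3^2*5^3*7^1*13^1*31^1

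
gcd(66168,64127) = 1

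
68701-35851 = 32850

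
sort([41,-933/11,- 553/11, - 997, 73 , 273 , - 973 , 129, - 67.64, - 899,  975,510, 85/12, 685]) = [ - 997, - 973, - 899 , - 933/11, - 67.64, - 553/11,85/12,41 , 73 , 129, 273,  510,  685, 975]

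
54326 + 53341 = 107667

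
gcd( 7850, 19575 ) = 25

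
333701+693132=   1026833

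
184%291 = 184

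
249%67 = 48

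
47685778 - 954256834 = - 906571056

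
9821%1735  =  1146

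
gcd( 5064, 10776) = 24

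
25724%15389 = 10335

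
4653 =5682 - 1029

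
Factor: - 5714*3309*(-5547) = 2^1*3^2 * 43^2 *1103^1 *2857^1 = 104880601422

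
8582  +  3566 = 12148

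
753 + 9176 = 9929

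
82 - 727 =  - 645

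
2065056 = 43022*48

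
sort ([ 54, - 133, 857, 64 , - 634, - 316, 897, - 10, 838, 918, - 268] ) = [ - 634,-316,- 268 , - 133,  -  10, 54, 64,  838,  857, 897, 918]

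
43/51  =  43/51=0.84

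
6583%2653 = 1277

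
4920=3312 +1608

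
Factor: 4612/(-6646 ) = - 2^1* 1153^1*  3323^( - 1)= - 2306/3323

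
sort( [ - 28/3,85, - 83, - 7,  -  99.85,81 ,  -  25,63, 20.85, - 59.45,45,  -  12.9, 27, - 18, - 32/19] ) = [ - 99.85, - 83,  -  59.45,  -  25, - 18, - 12.9, - 28/3, - 7,-32/19,20.85,27, 45,63,81 , 85]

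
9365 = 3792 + 5573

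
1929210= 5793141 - 3863931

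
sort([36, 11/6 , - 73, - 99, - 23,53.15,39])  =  [ - 99,-73, - 23, 11/6,  36, 39, 53.15] 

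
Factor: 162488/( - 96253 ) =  - 2^3*19^1 * 101^( -1)*953^( - 1)*1069^1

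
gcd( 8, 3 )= 1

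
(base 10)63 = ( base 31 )21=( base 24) 2f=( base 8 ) 77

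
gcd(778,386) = 2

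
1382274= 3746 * 369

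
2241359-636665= 1604694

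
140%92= 48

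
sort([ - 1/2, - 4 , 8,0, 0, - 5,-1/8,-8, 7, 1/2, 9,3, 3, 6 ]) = [ - 8,-5, -4, - 1/2,- 1/8,0, 0,1/2, 3,3, 6,7, 8,9 ]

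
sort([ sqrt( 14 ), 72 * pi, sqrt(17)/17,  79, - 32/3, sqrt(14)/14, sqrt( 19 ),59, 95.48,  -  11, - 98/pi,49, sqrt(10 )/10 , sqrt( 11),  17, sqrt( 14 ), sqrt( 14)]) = [ - 98/pi,  -  11,-32/3,  sqrt( 17 )/17,sqrt( 14 ) /14,sqrt(10 )/10, sqrt( 11 ),sqrt( 14 ), sqrt(14),sqrt( 14),sqrt ( 19 ),17, 49, 59,  79, 95.48,72 * pi ] 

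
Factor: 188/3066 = 2^1*3^( - 1)*7^(- 1 ) * 47^1*73^( - 1) = 94/1533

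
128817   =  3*42939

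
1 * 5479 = 5479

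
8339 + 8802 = 17141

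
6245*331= 2067095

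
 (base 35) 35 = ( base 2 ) 1101110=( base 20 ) 5a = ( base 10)110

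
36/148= 9/37 = 0.24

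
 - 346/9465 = - 346/9465 = - 0.04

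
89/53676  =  89/53676 =0.00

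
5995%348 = 79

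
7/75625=7/75625=0.00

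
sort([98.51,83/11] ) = [ 83/11,98.51]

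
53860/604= 89  +  26/151= 89.17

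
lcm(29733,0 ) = 0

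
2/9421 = 2/9421 = 0.00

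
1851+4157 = 6008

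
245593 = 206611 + 38982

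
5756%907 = 314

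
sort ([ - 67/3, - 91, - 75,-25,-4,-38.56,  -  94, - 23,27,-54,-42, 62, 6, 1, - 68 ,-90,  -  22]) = [ - 94 ,  -  91, - 90,-75,- 68, - 54, - 42, -38.56 , - 25, - 23, - 67/3, - 22,-4 , 1,6, 27,62 ]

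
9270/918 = 10 + 5/51 =10.10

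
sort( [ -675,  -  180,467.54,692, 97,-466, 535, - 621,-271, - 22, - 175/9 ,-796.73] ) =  [ - 796.73, - 675, - 621, - 466, -271, - 180, - 22, - 175/9,97, 467.54, 535, 692]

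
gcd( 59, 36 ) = 1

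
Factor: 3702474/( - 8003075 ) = - 2^1*3^2*5^( - 2 )*53^1 * 157^( - 1)*2039^( - 1)*3881^1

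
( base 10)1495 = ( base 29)1MG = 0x5d7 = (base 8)2727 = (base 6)10531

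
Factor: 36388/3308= 11^1 = 11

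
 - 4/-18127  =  4/18127 =0.00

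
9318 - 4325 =4993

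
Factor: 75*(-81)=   -  6075 = - 3^5 * 5^2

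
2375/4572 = 2375/4572 = 0.52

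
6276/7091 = 6276/7091 = 0.89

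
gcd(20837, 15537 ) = 1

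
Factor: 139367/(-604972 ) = -2^( - 2) * 139367^1 *151243^( -1)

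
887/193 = 887/193 = 4.60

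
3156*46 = 145176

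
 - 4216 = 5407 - 9623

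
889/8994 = 889/8994 = 0.10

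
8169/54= 151 + 5/18 = 151.28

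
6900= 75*92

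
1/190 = 1/190 = 0.01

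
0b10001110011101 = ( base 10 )9117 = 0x239d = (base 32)8st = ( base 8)21635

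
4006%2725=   1281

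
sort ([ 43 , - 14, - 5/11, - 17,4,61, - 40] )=[ - 40, - 17 , - 14,  -  5/11,4,43,61]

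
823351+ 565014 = 1388365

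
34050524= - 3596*( - 9469)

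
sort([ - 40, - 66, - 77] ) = [ - 77, - 66, - 40]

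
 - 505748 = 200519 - 706267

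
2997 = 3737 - 740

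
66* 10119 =667854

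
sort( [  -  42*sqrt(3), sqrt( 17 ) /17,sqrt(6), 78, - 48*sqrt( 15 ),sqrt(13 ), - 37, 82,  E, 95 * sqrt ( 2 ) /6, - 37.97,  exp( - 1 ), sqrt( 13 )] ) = [ - 48  *  sqrt(15), - 42 * sqrt( 3 ) , - 37.97, - 37,sqrt( 17 ) /17,exp( - 1 ), sqrt ( 6 ), E, sqrt(13), sqrt(13), 95*sqrt (2 ) /6, 78,82]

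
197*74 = 14578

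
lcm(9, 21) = 63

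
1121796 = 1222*918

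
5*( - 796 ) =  - 3980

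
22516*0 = 0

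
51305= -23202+74507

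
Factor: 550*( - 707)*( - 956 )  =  2^3*5^2*7^1*11^1*101^1*239^1 = 371740600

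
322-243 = 79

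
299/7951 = 299/7951=0.04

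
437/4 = 109 + 1/4 =109.25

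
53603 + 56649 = 110252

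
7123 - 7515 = -392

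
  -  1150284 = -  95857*12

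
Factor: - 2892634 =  - 2^1*29^1*53^1*941^1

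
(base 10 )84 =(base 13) 66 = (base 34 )2g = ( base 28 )30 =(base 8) 124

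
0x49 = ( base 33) 27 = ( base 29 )2F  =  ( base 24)31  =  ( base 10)73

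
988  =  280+708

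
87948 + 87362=175310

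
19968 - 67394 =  - 47426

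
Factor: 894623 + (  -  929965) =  - 35342 = -2^1*41^1*431^1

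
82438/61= 1351  +  27/61  =  1351.44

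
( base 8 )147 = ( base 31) 3A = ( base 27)3m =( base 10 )103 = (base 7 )205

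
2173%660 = 193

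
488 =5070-4582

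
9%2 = 1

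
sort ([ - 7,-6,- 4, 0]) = [-7, - 6, - 4, 0 ]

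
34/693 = 34/693= 0.05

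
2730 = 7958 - 5228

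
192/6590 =96/3295 = 0.03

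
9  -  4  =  5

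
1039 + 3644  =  4683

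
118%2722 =118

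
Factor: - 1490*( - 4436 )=2^3*  5^1*149^1*1109^1 = 6609640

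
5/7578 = 5/7578 =0.00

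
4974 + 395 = 5369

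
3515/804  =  3515/804 = 4.37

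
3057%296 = 97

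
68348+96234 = 164582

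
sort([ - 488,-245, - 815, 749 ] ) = [ - 815, - 488, -245,749 ] 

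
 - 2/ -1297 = 2/1297 = 0.00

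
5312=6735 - 1423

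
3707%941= 884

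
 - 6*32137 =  - 192822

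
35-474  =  -439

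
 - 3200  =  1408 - 4608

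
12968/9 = 12968/9= 1440.89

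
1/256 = 1/256=0.00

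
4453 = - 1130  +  5583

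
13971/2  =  6985 + 1/2 = 6985.50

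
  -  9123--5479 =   -  3644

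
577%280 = 17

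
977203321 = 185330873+791872448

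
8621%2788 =257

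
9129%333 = 138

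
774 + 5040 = 5814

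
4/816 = 1/204 =0.00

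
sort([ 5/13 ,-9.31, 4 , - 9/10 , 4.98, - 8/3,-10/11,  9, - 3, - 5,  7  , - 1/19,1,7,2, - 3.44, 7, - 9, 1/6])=[ - 9.31, - 9, - 5, - 3.44, - 3,-8/3,  -  10/11, - 9/10, - 1/19,  1/6,5/13, 1, 2,4, 4.98,7,7,7,  9]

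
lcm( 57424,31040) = 1148480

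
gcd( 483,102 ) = 3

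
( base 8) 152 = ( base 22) 4I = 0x6A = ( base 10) 106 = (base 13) 82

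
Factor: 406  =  2^1*7^1*29^1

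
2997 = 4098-1101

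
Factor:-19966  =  -2^1*67^1*149^1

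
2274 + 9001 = 11275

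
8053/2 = 4026 + 1/2  =  4026.50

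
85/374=5/22 = 0.23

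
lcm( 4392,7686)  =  30744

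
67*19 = 1273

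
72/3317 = 72/3317 = 0.02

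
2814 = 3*938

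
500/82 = 6 + 4/41 = 6.10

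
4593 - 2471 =2122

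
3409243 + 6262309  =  9671552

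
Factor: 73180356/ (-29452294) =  - 2^1*3^1*31^( - 1 )*475037^( - 1 )*6098363^1 = - 36590178/14726147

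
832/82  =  416/41 = 10.15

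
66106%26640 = 12826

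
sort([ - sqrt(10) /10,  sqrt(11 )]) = [ - sqrt(10)/10,  sqrt( 11) ] 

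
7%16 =7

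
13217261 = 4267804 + 8949457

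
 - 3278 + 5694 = 2416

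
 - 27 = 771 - 798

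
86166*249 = 21455334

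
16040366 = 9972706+6067660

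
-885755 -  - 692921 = -192834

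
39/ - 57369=  -  1 + 1470/1471 = -  0.00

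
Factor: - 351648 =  - 2^5*3^3*11^1*37^1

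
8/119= 8/119= 0.07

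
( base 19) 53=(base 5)343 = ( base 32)32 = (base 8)142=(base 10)98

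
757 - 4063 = - 3306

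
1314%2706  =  1314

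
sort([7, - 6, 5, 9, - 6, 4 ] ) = [ - 6,  -  6,4,  5,7, 9]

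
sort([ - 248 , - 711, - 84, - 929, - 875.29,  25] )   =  [ - 929, - 875.29,-711, - 248, - 84,25]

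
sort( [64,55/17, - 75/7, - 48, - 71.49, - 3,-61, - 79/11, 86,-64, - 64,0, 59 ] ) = [ - 71.49, - 64, - 64, - 61 ,-48, - 75/7, - 79/11,- 3,  0, 55/17, 59,64 , 86] 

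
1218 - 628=590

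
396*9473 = 3751308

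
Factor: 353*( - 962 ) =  -339586= - 2^1*13^1*37^1*353^1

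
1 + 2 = 3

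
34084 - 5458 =28626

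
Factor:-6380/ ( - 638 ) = 10=2^1*5^1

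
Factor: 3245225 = 5^2*271^1*479^1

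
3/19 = 3/19 = 0.16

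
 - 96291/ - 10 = 96291/10 = 9629.10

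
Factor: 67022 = 2^1*23^1*31^1*47^1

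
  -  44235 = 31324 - 75559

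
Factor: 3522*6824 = 2^4*3^1*587^1*853^1 =24034128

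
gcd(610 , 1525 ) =305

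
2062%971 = 120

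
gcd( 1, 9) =1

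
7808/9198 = 3904/4599=   0.85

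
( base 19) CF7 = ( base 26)6LM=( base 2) 1001000010000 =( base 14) 1984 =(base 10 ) 4624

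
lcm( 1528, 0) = 0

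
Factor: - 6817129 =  - 11^1*619739^1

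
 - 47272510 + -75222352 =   -  122494862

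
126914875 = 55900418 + 71014457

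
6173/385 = 6173/385 =16.03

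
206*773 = 159238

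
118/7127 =118/7127 = 0.02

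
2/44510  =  1/22255 = 0.00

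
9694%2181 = 970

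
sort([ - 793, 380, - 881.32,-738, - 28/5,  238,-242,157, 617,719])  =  [ - 881.32,-793, - 738 ,-242, - 28/5, 157, 238,  380,617, 719]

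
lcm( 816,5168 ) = 15504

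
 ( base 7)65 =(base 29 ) 1i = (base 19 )29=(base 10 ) 47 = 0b101111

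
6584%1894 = 902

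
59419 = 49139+10280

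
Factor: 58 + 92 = 2^1 * 3^1*5^2 = 150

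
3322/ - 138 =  - 1661/69  =  - 24.07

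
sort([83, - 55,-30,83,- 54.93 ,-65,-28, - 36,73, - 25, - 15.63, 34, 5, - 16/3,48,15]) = [ - 65, - 55,-54.93,-36,-30, - 28, - 25, - 15.63,-16/3,5 , 15, 34,48,73,  83,83 ] 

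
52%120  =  52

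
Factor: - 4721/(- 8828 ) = 2^( - 2 )*2207^( - 1)*4721^1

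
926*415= 384290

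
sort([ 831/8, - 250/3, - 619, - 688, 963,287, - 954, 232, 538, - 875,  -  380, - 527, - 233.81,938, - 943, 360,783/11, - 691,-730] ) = [-954, - 943,-875, - 730, - 691, - 688, - 619,-527, - 380,  -  233.81, - 250/3, 783/11,  831/8, 232, 287, 360, 538,  938, 963]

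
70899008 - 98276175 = -27377167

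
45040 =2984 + 42056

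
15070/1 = 15070 = 15070.00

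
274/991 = 274/991 = 0.28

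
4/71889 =4/71889 =0.00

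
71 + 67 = 138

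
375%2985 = 375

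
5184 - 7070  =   - 1886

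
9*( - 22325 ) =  - 200925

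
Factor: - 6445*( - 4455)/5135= 5742495/1027 = 3^4*5^1*11^1 * 13^( - 1)*79^( - 1)*1289^1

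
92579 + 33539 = 126118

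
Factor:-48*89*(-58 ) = 2^5*3^1 * 29^1*89^1 = 247776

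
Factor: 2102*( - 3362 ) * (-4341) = 2^2*3^1*41^2* 1051^1*1447^1 = 30677517084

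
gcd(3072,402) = 6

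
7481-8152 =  - 671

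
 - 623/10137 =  - 623/10137 = -0.06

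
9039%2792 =663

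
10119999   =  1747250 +8372749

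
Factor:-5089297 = - 29^1*175493^1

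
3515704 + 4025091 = 7540795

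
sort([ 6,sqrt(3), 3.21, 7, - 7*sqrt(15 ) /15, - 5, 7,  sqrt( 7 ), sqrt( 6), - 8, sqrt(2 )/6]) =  [ - 8 , - 5,  -  7*sqrt(15) /15, sqrt (2)/6, sqrt(3), sqrt( 6), sqrt( 7),3.21 , 6,7, 7 ]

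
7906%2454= 544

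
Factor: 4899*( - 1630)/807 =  - 2^1*5^1*23^1*71^1*163^1*269^( - 1)   =  -  2661790/269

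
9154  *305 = 2791970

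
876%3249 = 876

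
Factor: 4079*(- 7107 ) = - 3^1*23^1*103^1 * 4079^1 = - 28989453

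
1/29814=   1/29814 = 0.00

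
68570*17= 1165690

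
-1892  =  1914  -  3806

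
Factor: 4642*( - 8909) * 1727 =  - 71421083206 =-2^1*11^2  *  59^1 * 151^1*157^1 * 211^1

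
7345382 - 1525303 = 5820079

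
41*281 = 11521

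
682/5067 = 682/5067= 0.13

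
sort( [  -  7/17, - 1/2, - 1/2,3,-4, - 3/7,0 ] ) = [ - 4,-1/2 ,- 1/2, - 3/7,-7/17, 0, 3] 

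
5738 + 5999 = 11737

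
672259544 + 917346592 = 1589606136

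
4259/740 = 4259/740 = 5.76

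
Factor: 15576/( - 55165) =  - 24/85= -2^3*3^1* 5^( - 1 )*17^ (-1 )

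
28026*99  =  2774574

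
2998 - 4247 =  - 1249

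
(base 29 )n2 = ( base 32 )kt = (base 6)3033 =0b1010011101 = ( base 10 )669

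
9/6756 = 3/2252= 0.00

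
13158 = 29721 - 16563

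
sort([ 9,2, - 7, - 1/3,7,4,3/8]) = [ - 7,- 1/3,3/8, 2,4, 7,9] 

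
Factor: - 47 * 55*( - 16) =41360  =  2^4*5^1*11^1*47^1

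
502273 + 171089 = 673362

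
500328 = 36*13898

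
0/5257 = 0=   0.00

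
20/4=5 = 5.00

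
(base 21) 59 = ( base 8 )162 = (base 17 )6c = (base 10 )114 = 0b1110010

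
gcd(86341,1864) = 1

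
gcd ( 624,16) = 16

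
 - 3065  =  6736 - 9801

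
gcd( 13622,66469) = 1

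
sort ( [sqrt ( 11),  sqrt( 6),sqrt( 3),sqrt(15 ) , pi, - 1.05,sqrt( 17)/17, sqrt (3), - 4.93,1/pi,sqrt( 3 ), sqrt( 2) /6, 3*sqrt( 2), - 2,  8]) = [-4.93, - 2, - 1.05, sqrt( 2) /6,sqrt(17) /17,1/pi,sqrt( 3),sqrt(3),sqrt(3),  sqrt(6),pi,sqrt( 11), sqrt( 15 ),  3*sqrt( 2 ),8]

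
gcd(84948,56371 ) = 1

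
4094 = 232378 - 228284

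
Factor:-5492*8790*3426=-165389053680 = - 2^4*3^2*5^1*293^1*571^1*1373^1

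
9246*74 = 684204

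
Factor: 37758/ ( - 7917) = -62/13= - 2^1*13^( - 1 )*31^1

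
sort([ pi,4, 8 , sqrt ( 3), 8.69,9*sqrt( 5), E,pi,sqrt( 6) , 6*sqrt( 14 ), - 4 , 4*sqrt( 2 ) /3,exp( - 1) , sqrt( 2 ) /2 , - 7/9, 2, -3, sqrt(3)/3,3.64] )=[-4 , - 3, - 7/9,exp( - 1 ),sqrt(3 ) /3, sqrt( 2)/2 , sqrt ( 3 ),4*sqrt(2 ) /3, 2, sqrt( 6), E, pi, pi, 3.64, 4,  8, 8.69, 9 * sqrt( 5), 6*sqrt ( 14 )] 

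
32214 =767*42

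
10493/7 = 1499 = 1499.00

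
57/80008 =57/80008  =  0.00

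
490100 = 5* 98020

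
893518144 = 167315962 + 726202182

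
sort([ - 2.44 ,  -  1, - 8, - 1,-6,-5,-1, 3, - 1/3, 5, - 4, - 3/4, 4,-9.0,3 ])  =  [ - 9.0, - 8,  -  6, - 5, - 4, - 2.44, - 1, - 1,-1, - 3/4, - 1/3,3, 3, 4, 5] 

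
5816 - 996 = 4820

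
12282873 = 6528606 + 5754267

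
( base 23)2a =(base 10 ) 56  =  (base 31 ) 1P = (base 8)70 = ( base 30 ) 1q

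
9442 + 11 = 9453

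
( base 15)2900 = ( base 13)3CC0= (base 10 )8775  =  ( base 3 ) 110001000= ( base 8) 21107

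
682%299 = 84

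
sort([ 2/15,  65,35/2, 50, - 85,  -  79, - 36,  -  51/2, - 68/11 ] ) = [ - 85, - 79, - 36, - 51/2 , - 68/11, 2/15,35/2  ,  50,65]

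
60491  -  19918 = 40573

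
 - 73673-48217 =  - 121890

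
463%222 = 19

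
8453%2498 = 959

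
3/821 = 3/821 = 0.00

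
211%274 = 211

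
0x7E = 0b1111110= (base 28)4e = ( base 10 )126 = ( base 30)46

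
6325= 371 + 5954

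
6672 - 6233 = 439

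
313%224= 89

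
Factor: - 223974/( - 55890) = 3^(-3 ) * 5^( - 1)*541^1 = 541/135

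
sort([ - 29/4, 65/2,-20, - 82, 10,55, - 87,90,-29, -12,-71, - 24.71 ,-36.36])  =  [ - 87,  -  82,  -  71, - 36.36,- 29,-24.71, - 20,-12, - 29/4,10, 65/2, 55,90 ]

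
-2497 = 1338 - 3835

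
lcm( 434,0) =0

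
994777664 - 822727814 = 172049850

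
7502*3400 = 25506800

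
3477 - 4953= - 1476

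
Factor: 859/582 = 2^( - 1) * 3^ ( - 1 )*97^(-1) * 859^1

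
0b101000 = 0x28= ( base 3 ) 1111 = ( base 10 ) 40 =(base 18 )24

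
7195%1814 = 1753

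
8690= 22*395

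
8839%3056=2727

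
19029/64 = 297 + 21/64 = 297.33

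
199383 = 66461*3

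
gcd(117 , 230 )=1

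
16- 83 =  - 67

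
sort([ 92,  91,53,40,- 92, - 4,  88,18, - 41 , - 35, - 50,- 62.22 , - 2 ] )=[ -92, - 62.22, - 50, - 41, - 35, - 4,  -  2, 18 , 40,53, 88, 91, 92]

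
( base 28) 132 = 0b1101100110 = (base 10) 870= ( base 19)27F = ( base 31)S2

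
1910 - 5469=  - 3559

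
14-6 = 8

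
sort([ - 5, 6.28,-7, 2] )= [-7, - 5, 2, 6.28]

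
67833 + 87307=155140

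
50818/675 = 50818/675  =  75.29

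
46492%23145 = 202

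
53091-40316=12775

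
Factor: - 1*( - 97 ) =97^1 = 97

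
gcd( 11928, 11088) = 168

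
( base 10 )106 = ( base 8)152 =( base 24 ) 4a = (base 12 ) 8A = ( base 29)3J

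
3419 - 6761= -3342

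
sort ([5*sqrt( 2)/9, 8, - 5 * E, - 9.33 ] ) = [ - 5*E, - 9.33, 5*sqrt( 2 ) /9,8]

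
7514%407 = 188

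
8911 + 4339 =13250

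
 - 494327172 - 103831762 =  - 598158934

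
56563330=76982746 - 20419416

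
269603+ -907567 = -637964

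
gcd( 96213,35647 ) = 1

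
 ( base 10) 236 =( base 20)BG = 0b11101100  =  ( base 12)178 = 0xec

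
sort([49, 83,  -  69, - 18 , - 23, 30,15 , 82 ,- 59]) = [ - 69,  -  59, - 23, - 18,15, 30 , 49,82, 83]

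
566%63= 62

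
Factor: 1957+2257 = 4214 = 2^1* 7^2 * 43^1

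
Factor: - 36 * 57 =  - 2^2* 3^3 *19^1 = - 2052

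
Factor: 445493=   19^1*23447^1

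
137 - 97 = 40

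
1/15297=1/15297  =  0.00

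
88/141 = 88/141 =0.62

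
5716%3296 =2420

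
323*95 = 30685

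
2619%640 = 59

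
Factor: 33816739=11^1*23^1* 73^1*1831^1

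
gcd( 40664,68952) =1768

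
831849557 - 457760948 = 374088609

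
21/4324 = 21/4324 = 0.00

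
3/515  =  3/515 = 0.01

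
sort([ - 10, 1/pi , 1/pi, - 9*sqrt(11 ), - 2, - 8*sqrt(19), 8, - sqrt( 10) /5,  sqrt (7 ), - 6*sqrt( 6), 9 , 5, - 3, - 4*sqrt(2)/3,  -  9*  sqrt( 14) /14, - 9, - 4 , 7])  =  [ - 8 * sqrt (19), - 9*sqrt(11), - 6*sqrt( 6), - 10, - 9, - 4, - 3 , - 9*sqrt(14) /14 ,-2,-4*sqrt(2)/3,- sqrt(10)/5  ,  1/pi,  1/pi, sqrt( 7), 5,7, 8,9 ]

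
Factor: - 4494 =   -  2^1 * 3^1*7^1 * 107^1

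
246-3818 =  - 3572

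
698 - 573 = 125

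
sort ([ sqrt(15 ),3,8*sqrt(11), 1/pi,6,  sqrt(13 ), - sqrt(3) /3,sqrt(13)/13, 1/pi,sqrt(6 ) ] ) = [-sqrt(3)/3,sqrt( 13 )/13,  1/pi,1/pi,sqrt(6),  3,  sqrt(13),sqrt(15 ),  6,8*sqrt( 11) ] 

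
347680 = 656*530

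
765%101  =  58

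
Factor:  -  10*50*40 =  - 2^5*5^4 = - 20000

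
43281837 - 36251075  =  7030762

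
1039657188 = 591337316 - -448319872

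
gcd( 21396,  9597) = 3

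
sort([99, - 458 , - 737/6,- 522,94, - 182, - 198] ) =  [ - 522,-458, - 198, - 182, - 737/6, 94,99]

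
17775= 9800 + 7975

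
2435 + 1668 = 4103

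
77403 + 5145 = 82548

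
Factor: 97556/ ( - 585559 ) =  - 2^2  *  13^ (  -  1 )*29^3*31^(  -  1)*1453^( - 1)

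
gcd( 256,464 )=16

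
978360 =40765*24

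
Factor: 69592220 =2^2*5^1* 17^1*197^1*1039^1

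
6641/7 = 948 + 5/7 = 948.71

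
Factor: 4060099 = 61^1*101^1*659^1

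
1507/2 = 753+ 1/2 = 753.50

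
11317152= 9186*1232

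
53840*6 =323040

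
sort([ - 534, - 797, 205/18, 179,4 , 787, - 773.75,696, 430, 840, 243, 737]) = [ - 797, - 773.75, - 534,4, 205/18, 179, 243, 430, 696, 737, 787,840]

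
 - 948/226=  - 474/113  =  - 4.19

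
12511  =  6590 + 5921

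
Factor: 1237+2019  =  3256 = 2^3*11^1 * 37^1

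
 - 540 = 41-581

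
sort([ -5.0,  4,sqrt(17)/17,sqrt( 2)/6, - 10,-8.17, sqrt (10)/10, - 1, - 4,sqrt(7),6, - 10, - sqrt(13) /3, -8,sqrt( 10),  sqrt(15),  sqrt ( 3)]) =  [ - 10, - 10, -8.17, - 8, - 5.0, - 4,-sqrt( 13 )/3, - 1, sqrt(2 )/6,sqrt(17)/17 , sqrt(10)/10, sqrt( 3),sqrt(7),sqrt(10),sqrt (15 ), 4,6]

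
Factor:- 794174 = - 2^1 * 109^1 * 3643^1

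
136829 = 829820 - 692991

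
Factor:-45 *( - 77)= 3465 = 3^2*5^1 *7^1*11^1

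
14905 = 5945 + 8960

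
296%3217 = 296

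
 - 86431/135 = -641  +  104/135 = - 640.23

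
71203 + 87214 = 158417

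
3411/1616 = 2 + 179/1616 = 2.11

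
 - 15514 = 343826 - 359340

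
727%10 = 7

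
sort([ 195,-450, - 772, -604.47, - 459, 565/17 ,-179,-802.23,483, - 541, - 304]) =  [ - 802.23, - 772, - 604.47, - 541, - 459, - 450, - 304, - 179,565/17,195,483 ] 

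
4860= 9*540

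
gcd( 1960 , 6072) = 8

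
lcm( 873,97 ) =873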